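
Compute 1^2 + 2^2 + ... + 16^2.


This power sum has a closed form given by Faulhaber's formula
sum_{k=1}^{m} k^p = (1 / (p + 1)) * sum_{j=0}^{p} C(p + 1, j) B_j m^(p + 1 - j),
but for small m direct computation is fastest:
1 + 4 + 9 + 16 + 25 + 36 + 49 + 64 + 81 + 100 + 121 + 144 + 169 + 196 + 225 + 256 = 1496.

1496


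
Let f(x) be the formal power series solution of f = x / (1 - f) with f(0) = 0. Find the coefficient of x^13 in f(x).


Apply Lagrange inversion: f = x * phi(f) with phi(t) = 1/(1 - t), so
[x^n] f = (1/n) [t^(n-1)] phi(t)^n = (1/n) [t^(n-1)] (1 - t)^(-n) = (1/n) C(2n - 2, n - 1) = C_{n-1}.
For n = 13: C_12 = C(24, 12) / 13 = 2704156/13 = 208012 = 208012.

208012


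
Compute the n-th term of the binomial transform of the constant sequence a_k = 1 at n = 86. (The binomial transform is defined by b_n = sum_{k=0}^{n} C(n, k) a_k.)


With a_k = 1 for all k, b_n = sum_{k=0}^{n} C(n, k) = 2^n by the binomial theorem.
For n = 86: 2^86 = 77371252455336267181195264.

77371252455336267181195264


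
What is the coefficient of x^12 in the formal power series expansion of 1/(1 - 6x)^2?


The general identity 1/(1 - c x)^r = sum_{k>=0} c^k C(k + r - 1, r - 1) x^k follows by substituting y = c x into 1/(1 - y)^r = sum_{k>=0} C(k + r - 1, r - 1) y^k.
For c = 6, r = 2, k = 12:
6^12 * C(13, 1) = 2176782336 * 13 = 28298170368.

28298170368


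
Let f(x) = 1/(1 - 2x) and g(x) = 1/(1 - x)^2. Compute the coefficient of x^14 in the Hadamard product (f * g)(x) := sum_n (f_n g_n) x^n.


f has coefficients f_k = 2^k. For g = 1/(1 - x)^2 the coefficient is g_k = C(k + 1, 1) = k + 1. The Hadamard coefficient is (f * g)_k = 2^k * (k + 1).
For k = 14: 2^14 * 15 = 16384 * 15 = 245760.

245760


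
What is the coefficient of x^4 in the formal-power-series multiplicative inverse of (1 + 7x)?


The inverse is 1/(1 + 7x). Apply the geometric identity 1/(1 - y) = sum_{k>=0} y^k with y = -7x:
1/(1 + 7x) = sum_{k>=0} (-7)^k x^k.
So the coefficient of x^4 is (-7)^4 = 2401.

2401


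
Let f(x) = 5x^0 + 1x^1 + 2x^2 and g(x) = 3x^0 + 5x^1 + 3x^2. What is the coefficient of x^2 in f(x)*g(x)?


Cauchy product at x^2:
5*3 + 1*5 + 2*3
= 26

26


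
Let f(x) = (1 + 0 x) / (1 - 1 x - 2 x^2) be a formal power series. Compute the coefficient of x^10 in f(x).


Write f(x) = sum_{k>=0} a_k x^k. Multiplying both sides by 1 - 1 x - 2 x^2 gives
(1 - 1 x - 2 x^2) sum_{k>=0} a_k x^k = 1 + 0 x.
Matching coefficients:
 x^0: a_0 = 1
 x^1: a_1 - 1 a_0 = 0  =>  a_1 = 1*1 + 0 = 1
 x^k (k >= 2): a_k = 1 a_{k-1} + 2 a_{k-2}.
Iterating: a_2 = 3, a_3 = 5, a_4 = 11, a_5 = 21, a_6 = 43, a_7 = 85, a_8 = 171, a_9 = 341, a_10 = 683.
So the coefficient of x^10 is 683.

683


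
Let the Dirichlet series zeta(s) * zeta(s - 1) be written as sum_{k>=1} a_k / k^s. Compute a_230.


Convolution gives a_k = sum_{d | k} d * 1 = sum_{d | k} d = sigma(k), the sum of positive divisors of k.
For k = 230, the divisors are 1, 2, 5, 10, 23, 46, 115, 230, so
sigma(230) = 1 + 2 + 5 + 10 + 23 + 46 + 115 + 230 = 432.

432


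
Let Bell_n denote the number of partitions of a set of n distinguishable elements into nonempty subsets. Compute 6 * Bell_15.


Bell_15 can be computed from the Bell triangle or from Dobinski's identity Bell_n = (1/e) * sum_{k>=0} k^n / k!.
Computing Bell_15 = 1382958545.
Then 6 * 1382958545 = 8297751270.

8297751270


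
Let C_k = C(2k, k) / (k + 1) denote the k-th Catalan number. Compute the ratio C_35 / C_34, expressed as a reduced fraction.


Using C_k = (2k)! / (k! (k+1)!), the ratio C_{k+1}/C_k simplifies to
C_{k+1}/C_k = [(2k+2)! / ((k+1)! (k+2)!)] * [k! (k+1)! / (2k)!]
 = (2k+2)(2k+1) / ((k+1)(k+2)) = 2(2k+1) / (k+2).
For k = 34: 2(2*34 + 1) / (34 + 2) = 138/36 = 23/6.

23/6


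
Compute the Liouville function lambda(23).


The Liouville function is lambda(k) = (-1)^Omega(k), where Omega(k) counts the prime factors of k with multiplicity.
Factoring: 23 = 23, so Omega(23) = 1.
lambda(23) = (-1)^1 = -1.

-1


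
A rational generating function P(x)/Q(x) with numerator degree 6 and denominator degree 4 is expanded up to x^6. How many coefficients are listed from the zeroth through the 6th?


Expanding up to x^6 gives the coefficients for x^0, x^1, ..., x^6.
That is 6 + 1 = 7 coefficients in total.

7


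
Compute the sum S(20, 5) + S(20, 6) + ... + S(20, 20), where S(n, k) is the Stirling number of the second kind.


By definition, S(n, k) counts partitions of an n-set into exactly k nonempty blocks.
Computing row n = 20 for k = 5..20:
S(20, k): 749206090500, 4306078895384, 11143554045652, 15170932662679, 12011282644725, 5917584964655, 1900842429486, 411016633391, 61068660380, 6302524580, 452329200, 22350954, 741285, 15675, 190, 1
Sum = 51678344988737.

51678344988737


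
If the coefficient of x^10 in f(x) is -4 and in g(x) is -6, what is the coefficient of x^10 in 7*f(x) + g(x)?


Scalar multiplication scales coefficients: 7 * -4 = -28.
Then add the g coefficient: -28 + -6
= -34

-34


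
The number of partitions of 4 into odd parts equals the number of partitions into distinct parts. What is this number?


Computing partitions of 4 into odd parts (1, 3, 5, ...):
Using the generating function prod_{k>=0} 1/(1-x^(2k+1)),
the count is 2

2


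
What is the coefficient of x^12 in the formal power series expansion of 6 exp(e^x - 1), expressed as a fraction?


exp(e^x - 1) is the exponential generating function for the Bell numbers Bell_k: exp(e^x - 1) = sum_{k>=0} Bell_k x^k / k!.
So the coefficient of x^12 in 6 exp(e^x - 1) is 6 Bell_12 / 12!.
Computing: Bell_12 = 4213597 and 12! = 479001600, giving
6 * 4213597/479001600 = 4213597/79833600.

4213597/79833600


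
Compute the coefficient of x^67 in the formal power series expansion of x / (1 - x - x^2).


Let f(x) = sum_{k>=0} a_k x^k. Multiplying f(x) * (1 - x - x^2) = x and matching coefficients gives a_0 = 0, a_1 = 1, and a_k = a_{k-1} + a_{k-2} for k >= 2. These are the Fibonacci numbers F_k.
Iterating from F_0 = 0, F_1 = 1:
F_0=0, F_1=1, F_2=1, F_3=2, F_4=3, F_5=5, F_6=8, F_7=13, F_8=21, F_9=34, ...
F_67 = 44945570212853.

44945570212853


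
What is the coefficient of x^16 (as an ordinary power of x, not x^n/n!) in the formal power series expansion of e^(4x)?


The exponential series is e^y = sum_{k>=0} y^k / k!. Substituting y = 4x gives
e^(4x) = sum_{k>=0} 4^k x^k / k!.
So the coefficient of x^n is a^n/n! with a = 4, n = 16:
4^16 / 16! = 4294967296/20922789888000 = 131072/638512875

131072/638512875


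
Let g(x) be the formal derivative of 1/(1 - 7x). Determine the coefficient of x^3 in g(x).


Differentiate termwise: d/dx sum_{k>=0} 7^k x^k = sum_{k>=1} k 7^k x^(k-1) = sum_{j>=0} (j+1) 7^(j+1) x^j.
Equivalently, d/dx [1/(1 - 7x)] = 7/(1 - 7x)^2.
For j = 3: 4 * 7^4 = 4 * 2401 = 9604.

9604


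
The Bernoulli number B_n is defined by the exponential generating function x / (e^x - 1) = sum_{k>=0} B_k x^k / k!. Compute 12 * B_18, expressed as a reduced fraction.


Bernoulli numbers can also be computed recursively via B_0 = 1 and sum_{j=0}^{m} C(m+1, j) B_j = 0 for m >= 1. Odd-index Bernoulli numbers vanish for k >= 3.
Computing B_18 = 43867/798, so 12 * B_18 = 12 * 43867/798 = 87734/133.

87734/133


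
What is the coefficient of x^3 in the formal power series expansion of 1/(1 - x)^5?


The negative binomial / multiset identity is
1/(1 - x)^r = sum_{k>=0} C(k + r - 1, r - 1) x^k.
Here r = 5 and k = 3, so the coefficient is
C(3 + 4, 4) = C(7, 4)
= 35

35


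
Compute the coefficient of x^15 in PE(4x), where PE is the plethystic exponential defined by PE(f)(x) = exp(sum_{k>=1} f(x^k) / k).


With f(x) = 4x, the exponent is sum_{k>=1} 4 x^k / k = 4 * (-ln(1 - x)). Exponentiating:
PE(4x) = exp(-4 ln(1 - x)) = 1/(1 - x)^4.
By the negative binomial expansion, [x^n] 1/(1 - x)^4 = C(n + 3, 3).
For n = 15: C(18, 3) = 816.

816


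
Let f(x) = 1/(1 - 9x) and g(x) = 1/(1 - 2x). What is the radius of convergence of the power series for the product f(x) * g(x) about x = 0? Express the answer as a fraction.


The radius of 1/(1 - 9x) is 1/9 (nearest singularity at x = 1/9), and the radius of 1/(1 - 2x) is 1/2.
The product f(x)*g(x) = 1/((1 - 9x)(1 - 2x)) has singularities at both 1/9 and 1/2, so its radius of convergence is the distance to the nearest one:
min(1/9, 1/2) = 1/9.

1/9


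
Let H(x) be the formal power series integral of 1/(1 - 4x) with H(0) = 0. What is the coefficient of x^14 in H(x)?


1/(1 - 4x) = sum_{k>=0} 4^k x^k. Integrating termwise with H(0) = 0:
H(x) = sum_{k>=0} 4^k x^(k+1) / (k+1) = sum_{m>=1} 4^(m-1) x^m / m.
For m = 14: 4^13/14 = 67108864/14 = 33554432/7.

33554432/7


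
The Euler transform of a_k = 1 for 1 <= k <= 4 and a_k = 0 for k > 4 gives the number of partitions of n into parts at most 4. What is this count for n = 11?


Partitions of 11 into parts at most 4:
Using generating function (1-x)^(-1)(1-x^2)^(-1)...(1-x^4)^(-1),
the coefficient of x^11 = 27

27


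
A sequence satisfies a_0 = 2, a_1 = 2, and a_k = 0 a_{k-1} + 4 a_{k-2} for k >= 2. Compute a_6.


The characteristic equation is t^2 - 0 t - 4 = 0, with roots r_1 = 2 and r_2 = -2 (so c_1 = r_1 + r_2, c_2 = -r_1 r_2 as required).
One can use the closed form a_n = A r_1^n + B r_2^n, but direct iteration is more reliable:
a_0 = 2, a_1 = 2, a_2 = 8, a_3 = 8, a_4 = 32, a_5 = 32, a_6 = 128.
So a_6 = 128.

128


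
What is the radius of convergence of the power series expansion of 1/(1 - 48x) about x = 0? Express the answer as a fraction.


Expanding 1/(1 - 48x) = sum_{k>=0} 48^k x^k, the series converges when |48x| < 1, i.e., |x| < 1/48.
So the radius of convergence is 1/48 = 1/48.

1/48


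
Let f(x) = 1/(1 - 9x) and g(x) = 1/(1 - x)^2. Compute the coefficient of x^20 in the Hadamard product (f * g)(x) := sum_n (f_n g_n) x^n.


f has coefficients f_k = 9^k. For g = 1/(1 - x)^2 the coefficient is g_k = C(k + 1, 1) = k + 1. The Hadamard coefficient is (f * g)_k = 9^k * (k + 1).
For k = 20: 9^20 * 21 = 12157665459056928801 * 21 = 255310974640195504821.

255310974640195504821


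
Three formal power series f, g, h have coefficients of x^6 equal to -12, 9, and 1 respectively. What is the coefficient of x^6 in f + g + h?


Series addition is componentwise:
-12 + 9 + 1
= -2

-2


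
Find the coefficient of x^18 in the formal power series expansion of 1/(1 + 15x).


Write 1/(1 + c x) = 1/(1 - (-c) x) and apply the geometric-series identity
1/(1 - y) = sum_{k>=0} y^k to get 1/(1 + c x) = sum_{k>=0} (-c)^k x^k.
So the coefficient of x^k is (-c)^k = (-1)^k * c^k.
Here c = 15 and k = 18:
(-15)^18 = 1 * 1477891880035400390625 = 1477891880035400390625

1477891880035400390625


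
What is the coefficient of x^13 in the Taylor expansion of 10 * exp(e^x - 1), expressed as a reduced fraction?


exp(e^x - 1) = sum_{k>=0} Bell_k x^k / k!, where Bell_k is the k-th Bell number.
So the coefficient of x^13 is 10 * Bell_13 / 13!.
Computing: Bell_13 = 27644437 and 13! = 6227020800, giving
10 * 27644437/6227020800 = 27644437/622702080.

27644437/622702080


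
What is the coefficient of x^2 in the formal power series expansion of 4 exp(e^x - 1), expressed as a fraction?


exp(e^x - 1) is the exponential generating function for the Bell numbers Bell_k: exp(e^x - 1) = sum_{k>=0} Bell_k x^k / k!.
So the coefficient of x^2 in 4 exp(e^x - 1) is 4 Bell_2 / 2!.
Computing: Bell_2 = 2 and 2! = 2, giving
4 * 2/2 = 4.

4


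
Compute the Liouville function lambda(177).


The Liouville function is lambda(k) = (-1)^Omega(k), where Omega(k) counts the prime factors of k with multiplicity.
Factoring: 177 = 3 * 59, so Omega(177) = 2.
lambda(177) = (-1)^2 = 1.

1


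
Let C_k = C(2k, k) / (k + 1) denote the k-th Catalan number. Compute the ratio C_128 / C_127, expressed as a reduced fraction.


Using C_k = (2k)! / (k! (k+1)!), the ratio C_{k+1}/C_k simplifies to
C_{k+1}/C_k = [(2k+2)! / ((k+1)! (k+2)!)] * [k! (k+1)! / (2k)!]
 = (2k+2)(2k+1) / ((k+1)(k+2)) = 2(2k+1) / (k+2).
For k = 127: 2(2*127 + 1) / (127 + 2) = 510/129 = 170/43.

170/43


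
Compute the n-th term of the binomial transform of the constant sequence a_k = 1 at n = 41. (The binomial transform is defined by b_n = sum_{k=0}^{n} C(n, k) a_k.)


With a_k = 1 for all k, b_n = sum_{k=0}^{n} C(n, k) = 2^n by the binomial theorem.
For n = 41: 2^41 = 2199023255552.

2199023255552


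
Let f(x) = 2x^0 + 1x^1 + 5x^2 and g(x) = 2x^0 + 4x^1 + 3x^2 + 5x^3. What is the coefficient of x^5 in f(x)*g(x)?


Cauchy product at x^5:
5*5
= 25

25


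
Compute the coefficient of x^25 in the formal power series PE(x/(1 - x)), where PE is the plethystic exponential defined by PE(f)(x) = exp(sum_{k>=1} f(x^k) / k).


For f(x) = x/(1 - x) we have
sum_{k>=1} f(x^k) / k = sum_{k>=1} (1/k) * x^k / (1 - x^k) = sum_{k, m >= 1} x^(k m) / k,
which after exponentiating simplifies to
PE(x/(1 - x)) = prod_{k>=1} 1 / (1 - x^k).
This is the generating function for the partition function p(n), so the coefficient of x^25 is p(25).
Computing p(25) by dynamic programming over parts 1, 2, ..., 25: p(25) = 1958.

1958


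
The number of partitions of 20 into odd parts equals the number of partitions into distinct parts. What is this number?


Computing partitions of 20 into odd parts (1, 3, 5, ...):
Using the generating function prod_{k>=0} 1/(1-x^(2k+1)),
the count is 64

64


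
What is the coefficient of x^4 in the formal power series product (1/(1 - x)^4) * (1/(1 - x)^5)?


Combine the factors: (1/(1 - x)^4) * (1/(1 - x)^5) = 1/(1 - x)^9.
Then use 1/(1 - x)^r = sum_{k>=0} C(k + r - 1, r - 1) x^k with r = 9 and k = 4:
C(12, 8) = 495.

495


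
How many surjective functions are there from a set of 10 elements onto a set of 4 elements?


By inclusion-exclusion on which target elements are missed, the number of surjections from an n-set onto a k-set is
surj(n, k) = sum_{j=0}^{k} (-1)^j C(k, j) (k - j)^n.
Equivalently surj(n, k) = k! * S(n, k), where S(n, k) is the Stirling number of the second kind.
For n = 10, k = 4:
S(10, 4) = 34105, so
surj = 4! * 34105 = 24 * 34105 = 818520.

818520


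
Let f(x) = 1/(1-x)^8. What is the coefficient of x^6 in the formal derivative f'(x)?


Differentiate: d/dx [ 1/(1-x)^r ] = r / (1-x)^(r+1).
Here r = 8, so f'(x) = 8 / (1-x)^9.
The expansion of 1/(1-x)^(r+1) has coefficient of x^n equal to C(n+r, r).
So the coefficient of x^6 in f'(x) is
8 * C(14, 8) = 8 * 3003 = 24024

24024


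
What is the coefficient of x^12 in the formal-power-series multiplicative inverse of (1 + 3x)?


The inverse is 1/(1 + 3x). Apply the geometric identity 1/(1 - y) = sum_{k>=0} y^k with y = -3x:
1/(1 + 3x) = sum_{k>=0} (-3)^k x^k.
So the coefficient of x^12 is (-3)^12 = 531441.

531441


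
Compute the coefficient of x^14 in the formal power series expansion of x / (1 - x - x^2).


Let f(x) = sum_{k>=0} a_k x^k. Multiplying f(x) * (1 - x - x^2) = x and matching coefficients gives a_0 = 0, a_1 = 1, and a_k = a_{k-1} + a_{k-2} for k >= 2. These are the Fibonacci numbers F_k.
Iterating from F_0 = 0, F_1 = 1:
F_0=0, F_1=1, F_2=1, F_3=2, F_4=3, F_5=5, F_6=8, F_7=13, F_8=21, F_9=34, ...
F_14 = 377.

377


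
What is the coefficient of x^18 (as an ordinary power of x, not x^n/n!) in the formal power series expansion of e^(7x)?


The exponential series is e^y = sum_{k>=0} y^k / k!. Substituting y = 7x gives
e^(7x) = sum_{k>=0} 7^k x^k / k!.
So the coefficient of x^n is a^n/n! with a = 7, n = 18:
7^18 / 18! = 1628413597910449/6402373705728000 = 33232930569601/130660687872000

33232930569601/130660687872000


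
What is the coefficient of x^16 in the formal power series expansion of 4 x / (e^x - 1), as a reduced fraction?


The exponential generating function for Bernoulli numbers is
x / (e^x - 1) = sum_{k>=0} B_k x^k / k!.
So the coefficient of x^16 in 4 x / (e^x - 1) is 4 B_16 / 16!.
Computing: B_16 = -3617/510, 16! = 20922789888000, giving
4 * -3617/510 / 20922789888000 = -3617/2667655710720000.

-3617/2667655710720000


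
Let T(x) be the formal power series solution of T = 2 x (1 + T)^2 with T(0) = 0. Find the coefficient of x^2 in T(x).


Apply the Lagrange inversion formula: if T = 2 x * phi(T) with phi(t) = (1 + t)^2, then [x^n] T = 2^n * (1/n) [t^(n-1)] phi(t)^n = 2^n * (1/n) [t^(n-1)] (1 + t)^(2n) = 2^n * (1/n) C(2n, n-1).
Using the identity C(2n, n-1) = C(2n, n) * n / (n+1), the unscaled factor equals C(2n, n) / (n+1) = C_n, the n-th Catalan number.
For n = 2: C_2 = C(4, 2) / 3 = 6/3 = 2.
With the 2^2 = 4 factor, the coefficient is 4 * 2 = 8.

8


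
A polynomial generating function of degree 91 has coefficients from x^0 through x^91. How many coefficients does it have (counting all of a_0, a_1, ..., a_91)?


A polynomial of degree 91 takes the form a_0 + a_1 x + ... + a_91 x^91.
The number of coefficients is 91 + 1 = 92.

92


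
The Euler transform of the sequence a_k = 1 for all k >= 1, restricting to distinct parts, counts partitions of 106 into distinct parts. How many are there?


Partitions of 106 into distinct parts can be computed via generating function.
Product (1+x)(1+x^2)(1+x^3)...
The coefficient of x^106 = 728260

728260


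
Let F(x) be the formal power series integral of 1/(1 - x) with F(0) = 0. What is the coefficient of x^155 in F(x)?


1/(1 - x) = sum_{k>=0} x^k. Integrating termwise and using F(0) = 0 gives
F(x) = sum_{k>=0} x^(k+1) / (k+1) = sum_{m>=1} x^m / m = -ln(1 - x).
So the coefficient of x^155 is 1/155 = 1/155.

1/155


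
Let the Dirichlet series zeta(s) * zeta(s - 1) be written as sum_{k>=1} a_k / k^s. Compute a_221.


Convolution gives a_k = sum_{d | k} d * 1 = sum_{d | k} d = sigma(k), the sum of positive divisors of k.
For k = 221, the divisors are 1, 13, 17, 221, so
sigma(221) = 1 + 13 + 17 + 221 = 252.

252


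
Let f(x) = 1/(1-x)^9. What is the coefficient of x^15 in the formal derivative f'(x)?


Differentiate: d/dx [ 1/(1-x)^r ] = r / (1-x)^(r+1).
Here r = 9, so f'(x) = 9 / (1-x)^10.
The expansion of 1/(1-x)^(r+1) has coefficient of x^n equal to C(n+r, r).
So the coefficient of x^15 in f'(x) is
9 * C(24, 9) = 9 * 1307504 = 11767536

11767536


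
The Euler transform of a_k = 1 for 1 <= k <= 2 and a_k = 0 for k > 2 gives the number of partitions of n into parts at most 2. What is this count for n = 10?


Partitions of 10 into parts at most 2:
Using generating function (1-x)^(-1)(1-x^2)^(-1),
the coefficient of x^10 = 6

6


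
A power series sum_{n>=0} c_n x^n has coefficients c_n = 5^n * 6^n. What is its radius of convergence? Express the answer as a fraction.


By the root test (Cauchy-Hadamard), the radius is R = 1 / limsup_n |c_n|^(1/n).
Here |c_n|^(1/n) = (5^n * 6^n)^(1/n) = 5 * 6 = 30 for all n.
So R = 1/30 = 1/30.

1/30


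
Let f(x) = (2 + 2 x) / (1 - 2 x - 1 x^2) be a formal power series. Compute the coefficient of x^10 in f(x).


Write f(x) = sum_{k>=0} a_k x^k. Multiplying both sides by 1 - 2 x - 1 x^2 gives
(1 - 2 x - 1 x^2) sum_{k>=0} a_k x^k = 2 + 2 x.
Matching coefficients:
 x^0: a_0 = 2
 x^1: a_1 - 2 a_0 = 2  =>  a_1 = 2*2 + 2 = 6
 x^k (k >= 2): a_k = 2 a_{k-1} + 1 a_{k-2}.
Iterating: a_2 = 14, a_3 = 34, a_4 = 82, a_5 = 198, a_6 = 478, a_7 = 1154, a_8 = 2786, a_9 = 6726, a_10 = 16238.
So the coefficient of x^10 is 16238.

16238


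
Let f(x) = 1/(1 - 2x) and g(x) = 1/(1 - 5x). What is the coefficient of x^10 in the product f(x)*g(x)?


The coefficient of x^n in f*g is the Cauchy product: sum_{k=0}^{n} a^k * b^(n-k).
With a=2, b=5, n=10:
sum_{k=0}^{10} 2^k * 5^(10-k)
= 16275359

16275359


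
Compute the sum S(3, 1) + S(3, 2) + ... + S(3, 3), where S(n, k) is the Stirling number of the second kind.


By definition, S(n, k) counts partitions of an n-set into exactly k nonempty blocks.
Computing row n = 3 for k = 1..3:
S(3, k): 1, 3, 1
Sum = 5. (This equals Bell_3 since the sum runs over all k.)

5


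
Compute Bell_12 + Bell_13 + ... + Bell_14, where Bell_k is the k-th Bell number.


Recall Bell_k counts set partitions of a k-set (with Bell_0 = 1 by convention).
Bell_12 through Bell_14: 4213597, 27644437, 190899322
Sum = 4213597 + 27644437 + 190899322 = 222757356.

222757356


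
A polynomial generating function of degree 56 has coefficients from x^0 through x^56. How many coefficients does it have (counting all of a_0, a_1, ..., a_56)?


A polynomial of degree 56 takes the form a_0 + a_1 x + ... + a_56 x^56.
The number of coefficients is 56 + 1 = 57.

57


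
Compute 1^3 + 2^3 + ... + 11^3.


This power sum has a closed form given by Faulhaber's formula
sum_{k=1}^{m} k^p = (1 / (p + 1)) * sum_{j=0}^{p} C(p + 1, j) B_j m^(p + 1 - j),
but for small m direct computation is fastest:
1 + 8 + 27 + 64 + 125 + 216 + 343 + 512 + 729 + 1000 + 1331 = 4356.

4356


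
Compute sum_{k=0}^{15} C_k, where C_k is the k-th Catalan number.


C_0 through C_15: 1, 1, 2, 5, 14, 42, 132, 429, 1430, 4862, 16796, 58786, 208012, 742900, 2674440, 9694845
Sum = 1 + 1 + 2 + 5 + 14 + 42 + 132 + 429 + 1430 + 4862 + 16796 + 58786 + 208012 + 742900 + 2674440 + 9694845
= 13402697

13402697


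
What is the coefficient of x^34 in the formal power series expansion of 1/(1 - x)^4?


The negative binomial / multiset identity is
1/(1 - x)^r = sum_{k>=0} C(k + r - 1, r - 1) x^k.
Here r = 4 and k = 34, so the coefficient is
C(34 + 3, 3) = C(37, 3)
= 7770

7770


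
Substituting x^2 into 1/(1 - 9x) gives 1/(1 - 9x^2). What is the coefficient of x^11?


Since 1/(1 - 9x^2) only has even powers of x,
the coefficient of x^11 (odd) is 0.

0


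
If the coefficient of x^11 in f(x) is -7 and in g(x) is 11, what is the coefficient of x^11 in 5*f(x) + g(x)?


Scalar multiplication scales coefficients: 5 * -7 = -35.
Then add the g coefficient: -35 + 11
= -24

-24


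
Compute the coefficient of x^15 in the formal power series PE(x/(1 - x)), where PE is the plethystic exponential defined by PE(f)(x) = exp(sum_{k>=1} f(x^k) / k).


For f(x) = x/(1 - x) we have
sum_{k>=1} f(x^k) / k = sum_{k>=1} (1/k) * x^k / (1 - x^k) = sum_{k, m >= 1} x^(k m) / k,
which after exponentiating simplifies to
PE(x/(1 - x)) = prod_{k>=1} 1 / (1 - x^k).
This is the generating function for the partition function p(n), so the coefficient of x^15 is p(15).
Computing p(15) by dynamic programming over parts 1, 2, ..., 15: p(15) = 176.

176


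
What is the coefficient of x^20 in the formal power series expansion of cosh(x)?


The Maclaurin series is cosh(t) = sum_{m>=0} t^(2m) / (2m)!, so substituting t = x, only even powers of x are nonzero, with coefficient of x^(2m) equal to 1 / (2m)!.
For x^20 the coefficient is 1/20! = 1/2432902008176640000 = 1/2432902008176640000.

1/2432902008176640000


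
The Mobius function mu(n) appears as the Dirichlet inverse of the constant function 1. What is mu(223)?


223 = 223 (all distinct primes).
mu(223) = (-1)^1 = -1

-1


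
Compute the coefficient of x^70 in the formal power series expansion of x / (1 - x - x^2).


Let f(x) = sum_{k>=0} a_k x^k. Multiplying f(x) * (1 - x - x^2) = x and matching coefficients gives a_0 = 0, a_1 = 1, and a_k = a_{k-1} + a_{k-2} for k >= 2. These are the Fibonacci numbers F_k.
Iterating from F_0 = 0, F_1 = 1:
F_0=0, F_1=1, F_2=1, F_3=2, F_4=3, F_5=5, F_6=8, F_7=13, F_8=21, F_9=34, ...
F_70 = 190392490709135.

190392490709135


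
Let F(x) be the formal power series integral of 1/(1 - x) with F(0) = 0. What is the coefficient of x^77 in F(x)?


1/(1 - x) = sum_{k>=0} x^k. Integrating termwise and using F(0) = 0 gives
F(x) = sum_{k>=0} x^(k+1) / (k+1) = sum_{m>=1} x^m / m = -ln(1 - x).
So the coefficient of x^77 is 1/77 = 1/77.

1/77


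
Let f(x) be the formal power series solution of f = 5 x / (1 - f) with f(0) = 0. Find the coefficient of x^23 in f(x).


Apply Lagrange inversion: f = 5 x * phi(f) with phi(t) = 1/(1 - t), so
[x^n] f = 5^n * (1/n) [t^(n-1)] phi(t)^n = 5^n * (1/n) [t^(n-1)] (1 - t)^(-n) = 5^n * (1/n) C(2n - 2, n - 1) = 5^n * C_{n-1}.
For n = 23: C_22 = C(44, 22) / 23 = 2104098963720/23 = 91482563640.
With the 5^23 = 11920928955078125 factor, the coefficient is 11920928955078125 * 91482563640 = 1090557141780853271484375000.

1090557141780853271484375000


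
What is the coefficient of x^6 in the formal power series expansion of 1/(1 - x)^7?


The expansion 1/(1 - x)^r = sum_{k>=0} C(k + r - 1, r - 1) x^k follows from the multiset / negative-binomial theorem (or from repeated differentiation of the geometric series).
For r = 7 and k = 6:
C(12, 6) = 479001600 / (720 * 720) = 924.

924


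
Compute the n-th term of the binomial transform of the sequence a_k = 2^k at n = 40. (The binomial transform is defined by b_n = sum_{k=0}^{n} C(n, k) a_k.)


With a_k = 2^k, b_n = sum_{k=0}^{n} C(n, k) 2^k = (1 + 2)^n by the binomial theorem.
For n = 40: (1 + 2)^40 = 3^40 = 12157665459056928801.

12157665459056928801


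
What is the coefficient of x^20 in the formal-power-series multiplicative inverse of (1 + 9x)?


The inverse is 1/(1 + 9x). Apply the geometric identity 1/(1 - y) = sum_{k>=0} y^k with y = -9x:
1/(1 + 9x) = sum_{k>=0} (-9)^k x^k.
So the coefficient of x^20 is (-9)^20 = 12157665459056928801.

12157665459056928801


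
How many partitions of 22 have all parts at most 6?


Using the generating function (1-x)^(-1)(1-x^2)^(-1)...(1-x^6)^(-1),
the coefficient of x^22 counts these restricted partitions.
Result = 391

391


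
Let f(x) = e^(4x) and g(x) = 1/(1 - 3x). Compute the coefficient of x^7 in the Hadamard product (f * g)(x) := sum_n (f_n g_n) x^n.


Expanding: f_k = 4^k/k! (from e^(4x)) and g_k = 3^k (from 1/(1 - 3x)). So the Hadamard coefficient (f * g)_k = 4^k 3^k / k! = (12)^k / k!.
For k = 7: 12^7/7! = 35831808/5040 = 248832/35.

248832/35


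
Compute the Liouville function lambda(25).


The Liouville function is lambda(k) = (-1)^Omega(k), where Omega(k) counts the prime factors of k with multiplicity.
Factoring: 25 = 5 * 5, so Omega(25) = 2.
lambda(25) = (-1)^2 = 1.

1


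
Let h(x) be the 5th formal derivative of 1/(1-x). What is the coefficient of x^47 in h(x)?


Differentiating 5 times: d^5/dx^5 [1/(1-x)] = 5!/(1-x)^6.
The expansion 1/(1-x)^6 = sum_{k>=0} C(k+5, 5) x^k, so the coefficient of x^n in 5!/(1-x)^6 is 5! * C(n+5, 5).
For n = 47: 120 * C(52, 5) = 120 * 2598960 = 311875200

311875200


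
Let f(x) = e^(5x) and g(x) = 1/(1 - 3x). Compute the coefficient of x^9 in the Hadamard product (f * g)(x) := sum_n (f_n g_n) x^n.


Expanding: f_k = 5^k/k! (from e^(5x)) and g_k = 3^k (from 1/(1 - 3x)). So the Hadamard coefficient (f * g)_k = 5^k 3^k / k! = (15)^k / k!.
For k = 9: 15^9/9! = 38443359375/362880 = 94921875/896.

94921875/896


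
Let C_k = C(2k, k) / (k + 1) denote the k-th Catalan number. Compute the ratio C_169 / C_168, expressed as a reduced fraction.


Using C_k = (2k)! / (k! (k+1)!), the ratio C_{k+1}/C_k simplifies to
C_{k+1}/C_k = [(2k+2)! / ((k+1)! (k+2)!)] * [k! (k+1)! / (2k)!]
 = (2k+2)(2k+1) / ((k+1)(k+2)) = 2(2k+1) / (k+2).
For k = 168: 2(2*168 + 1) / (168 + 2) = 674/170 = 337/85.

337/85


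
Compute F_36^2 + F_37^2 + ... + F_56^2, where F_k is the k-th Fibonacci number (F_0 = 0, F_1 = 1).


There is a standard identity sum_{k=0}^{N} F_k^2 = F_N * F_{N+1} (proved inductively from the telescoping relation F_k^2 = F_k F_{k+1} - F_{k-1} F_k). Then
sum_{k=36}^{56} F_k^2 = F_56 F_57 - F_35 F_36.
Computing: F_56 = 225851433717, F_57 = 365435296162, F_35 = 9227465, F_36 = 14930352.
Sum = 225851433717 * 365435296162 - 9227465 * 14930352 = 82534085431214906976474.

82534085431214906976474


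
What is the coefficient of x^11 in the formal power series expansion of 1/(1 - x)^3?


The expansion 1/(1 - x)^r = sum_{k>=0} C(k + r - 1, r - 1) x^k follows from the multiset / negative-binomial theorem (or from repeated differentiation of the geometric series).
For r = 3 and k = 11:
C(13, 2) = 6227020800 / (2 * 39916800) = 78.

78


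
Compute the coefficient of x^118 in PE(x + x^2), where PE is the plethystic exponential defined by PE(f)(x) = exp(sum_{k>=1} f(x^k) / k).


With f(x) = x + x^2, the exponent is sum_{k>=1} (x^k + x^(2k)) / k = -ln(1 - x) - ln(1 - x^2). Exponentiating:
PE(x + x^2) = 1 / ((1 - x)(1 - x^2)).
This is the generating function for partitions of n into parts of size 1 or 2. The number of 2's can be any j in 0..59, and the rest are 1's, so
[x^118] = floor(118/2) + 1 = 60.

60


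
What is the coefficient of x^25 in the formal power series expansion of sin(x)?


The Maclaurin series is sin(t) = sum_{k>=0} (-1)^k t^(2k+1) / (2k+1)!, so substituting t = x, only odd powers of x are nonzero, with coefficient of x^(2k+1) equal to (-1)^k / (2k+1)!.
Write 25 = 2*12 + 1, giving the coefficient (-1)^12 / 25! = 1/15511210043330985984000000 = 1/15511210043330985984000000.

1/15511210043330985984000000


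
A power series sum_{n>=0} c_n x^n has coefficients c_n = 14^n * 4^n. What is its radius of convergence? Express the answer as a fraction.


By the root test (Cauchy-Hadamard), the radius is R = 1 / limsup_n |c_n|^(1/n).
Here |c_n|^(1/n) = (14^n * 4^n)^(1/n) = 14 * 4 = 56 for all n.
So R = 1/56 = 1/56.

1/56


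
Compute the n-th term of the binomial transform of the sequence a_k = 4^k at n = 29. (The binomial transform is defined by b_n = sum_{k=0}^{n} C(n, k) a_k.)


With a_k = 4^k, b_n = sum_{k=0}^{n} C(n, k) 4^k = (1 + 4)^n by the binomial theorem.
For n = 29: (1 + 4)^29 = 5^29 = 186264514923095703125.

186264514923095703125


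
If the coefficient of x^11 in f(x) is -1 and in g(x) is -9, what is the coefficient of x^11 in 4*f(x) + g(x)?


Scalar multiplication scales coefficients: 4 * -1 = -4.
Then add the g coefficient: -4 + -9
= -13

-13


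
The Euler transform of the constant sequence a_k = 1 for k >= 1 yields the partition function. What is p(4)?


The Euler transform converts the sequence a_k = 1 into the number of integer partitions.
Using the recurrence or dynamic programming:
p(4) = 5

5


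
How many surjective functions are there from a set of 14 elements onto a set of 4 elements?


By inclusion-exclusion on which target elements are missed, the number of surjections from an n-set onto a k-set is
surj(n, k) = sum_{j=0}^{k} (-1)^j C(k, j) (k - j)^n.
Equivalently surj(n, k) = k! * S(n, k), where S(n, k) is the Stirling number of the second kind.
For n = 14, k = 4:
S(14, 4) = 10391745, so
surj = 4! * 10391745 = 24 * 10391745 = 249401880.

249401880


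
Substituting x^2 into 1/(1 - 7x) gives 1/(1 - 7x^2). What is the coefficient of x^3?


Since 1/(1 - 7x^2) only has even powers of x,
the coefficient of x^3 (odd) is 0.

0


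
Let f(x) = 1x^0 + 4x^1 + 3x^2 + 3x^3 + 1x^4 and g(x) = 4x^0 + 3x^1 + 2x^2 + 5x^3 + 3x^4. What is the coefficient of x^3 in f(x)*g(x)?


Cauchy product at x^3:
1*5 + 4*2 + 3*3 + 3*4
= 34

34


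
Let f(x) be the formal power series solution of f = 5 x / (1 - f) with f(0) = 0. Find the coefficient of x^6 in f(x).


Apply Lagrange inversion: f = 5 x * phi(f) with phi(t) = 1/(1 - t), so
[x^n] f = 5^n * (1/n) [t^(n-1)] phi(t)^n = 5^n * (1/n) [t^(n-1)] (1 - t)^(-n) = 5^n * (1/n) C(2n - 2, n - 1) = 5^n * C_{n-1}.
For n = 6: C_5 = C(10, 5) / 6 = 252/6 = 42.
With the 5^6 = 15625 factor, the coefficient is 15625 * 42 = 656250.

656250


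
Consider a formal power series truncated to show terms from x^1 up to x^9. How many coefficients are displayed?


From x^1 to x^9 inclusive, the count is 9 - 1 + 1 = 9.

9


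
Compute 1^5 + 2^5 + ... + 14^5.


This power sum has a closed form given by Faulhaber's formula
sum_{k=1}^{m} k^p = (1 / (p + 1)) * sum_{j=0}^{p} C(p + 1, j) B_j m^(p + 1 - j),
but for small m direct computation is fastest:
1 + 32 + 243 + 1024 + 3125 + 7776 + 16807 + 32768 + 59049 + 100000 + 161051 + 248832 + 371293 + 537824 = 1539825.

1539825


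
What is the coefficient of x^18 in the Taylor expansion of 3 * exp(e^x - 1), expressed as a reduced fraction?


exp(e^x - 1) = sum_{k>=0} Bell_k x^k / k!, where Bell_k is the k-th Bell number.
So the coefficient of x^18 is 3 * Bell_18 / 18!.
Computing: Bell_18 = 682076806159 and 18! = 6402373705728000, giving
3 * 682076806159/6402373705728000 = 97439543737/304874938368000.

97439543737/304874938368000


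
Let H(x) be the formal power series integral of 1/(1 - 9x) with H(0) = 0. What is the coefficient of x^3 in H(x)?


1/(1 - 9x) = sum_{k>=0} 9^k x^k. Integrating termwise with H(0) = 0:
H(x) = sum_{k>=0} 9^k x^(k+1) / (k+1) = sum_{m>=1} 9^(m-1) x^m / m.
For m = 3: 9^2/3 = 81/3 = 27.

27


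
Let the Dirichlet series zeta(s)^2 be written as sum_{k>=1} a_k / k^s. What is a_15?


The Dirichlet convolution of the constant function 1 with itself gives (1 * 1)(k) = sum_{d | k} 1 = d(k), the number of positive divisors of k.
Since zeta(s) = sum_{k>=1} 1/k^s, we have zeta(s)^2 = sum_{k>=1} d(k)/k^s, so a_k = d(k).
For k = 15: the divisors are 1, 3, 5, 15.
Count = 4.

4


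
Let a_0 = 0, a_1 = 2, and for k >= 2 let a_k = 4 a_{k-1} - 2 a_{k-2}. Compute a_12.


Iterating the recurrence forward:
a_0 = 0
a_1 = 2
a_2 = 4*2 - 2*0 = 8
a_3 = 4*8 - 2*2 = 28
a_4 = 4*28 - 2*8 = 96
a_5 = 4*96 - 2*28 = 328
a_6 = 4*328 - 2*96 = 1120
a_7 = 4*1120 - 2*328 = 3824
a_8 = 4*3824 - 2*1120 = 13056
a_9 = 4*13056 - 2*3824 = 44576
a_10 = 4*44576 - 2*13056 = 152192
a_11 = 4*152192 - 2*44576 = 519616
a_12 = 4*519616 - 2*152192 = 1774080
So a_12 = 1774080.

1774080


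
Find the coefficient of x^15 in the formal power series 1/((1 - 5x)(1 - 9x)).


By partial fractions or Cauchy convolution:
The coefficient equals sum_{k=0}^{15} 5^k * 9^(15-k).
= 463216900240304

463216900240304


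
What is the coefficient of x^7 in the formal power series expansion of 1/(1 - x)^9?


The negative binomial / multiset identity is
1/(1 - x)^r = sum_{k>=0} C(k + r - 1, r - 1) x^k.
Here r = 9 and k = 7, so the coefficient is
C(7 + 8, 8) = C(15, 8)
= 6435

6435


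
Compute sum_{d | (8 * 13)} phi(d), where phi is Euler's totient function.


First, 8 * 13 = 104. One classical identity is sum_{d | n} phi(d) = n (each k in [1, n] has a unique gcd with n, and among the k's with gcd(k, n) = n/d there are phi(d) of them). So the sum equals 104. We also verify directly:
Divisors of 104: 1, 2, 4, 8, 13, 26, 52, 104.
phi values: 1, 1, 2, 4, 12, 12, 24, 48.
Sum = 104.

104


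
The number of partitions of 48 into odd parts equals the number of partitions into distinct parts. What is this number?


Computing partitions of 48 into odd parts (1, 3, 5, ...):
Using the generating function prod_{k>=0} 1/(1-x^(2k+1)),
the count is 2910

2910


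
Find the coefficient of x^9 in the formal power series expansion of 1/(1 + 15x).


Write 1/(1 + c x) = 1/(1 - (-c) x) and apply the geometric-series identity
1/(1 - y) = sum_{k>=0} y^k to get 1/(1 + c x) = sum_{k>=0} (-c)^k x^k.
So the coefficient of x^k is (-c)^k = (-1)^k * c^k.
Here c = 15 and k = 9:
(-15)^9 = -1 * 38443359375 = -38443359375

-38443359375


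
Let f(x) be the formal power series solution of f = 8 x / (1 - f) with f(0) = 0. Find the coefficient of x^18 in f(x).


Apply Lagrange inversion: f = 8 x * phi(f) with phi(t) = 1/(1 - t), so
[x^n] f = 8^n * (1/n) [t^(n-1)] phi(t)^n = 8^n * (1/n) [t^(n-1)] (1 - t)^(-n) = 8^n * (1/n) C(2n - 2, n - 1) = 8^n * C_{n-1}.
For n = 18: C_17 = C(34, 17) / 18 = 2333606220/18 = 129644790.
With the 8^18 = 18014398509481984 factor, the coefficient is 18014398509481984 * 129644790 = 2335472911738104824463360.

2335472911738104824463360


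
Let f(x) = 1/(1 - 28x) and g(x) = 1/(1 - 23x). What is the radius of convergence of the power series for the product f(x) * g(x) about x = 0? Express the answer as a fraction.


The radius of 1/(1 - 28x) is 1/28 (nearest singularity at x = 1/28), and the radius of 1/(1 - 23x) is 1/23.
The product f(x)*g(x) = 1/((1 - 28x)(1 - 23x)) has singularities at both 1/28 and 1/23, so its radius of convergence is the distance to the nearest one:
min(1/28, 1/23) = 1/28.

1/28


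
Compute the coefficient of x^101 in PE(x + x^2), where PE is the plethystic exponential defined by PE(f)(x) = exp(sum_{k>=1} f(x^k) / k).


With f(x) = x + x^2, the exponent is sum_{k>=1} (x^k + x^(2k)) / k = -ln(1 - x) - ln(1 - x^2). Exponentiating:
PE(x + x^2) = 1 / ((1 - x)(1 - x^2)).
This is the generating function for partitions of n into parts of size 1 or 2. The number of 2's can be any j in 0..50, and the rest are 1's, so
[x^101] = floor(101/2) + 1 = 51.

51


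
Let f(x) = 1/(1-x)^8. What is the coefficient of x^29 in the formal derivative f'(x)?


Differentiate: d/dx [ 1/(1-x)^r ] = r / (1-x)^(r+1).
Here r = 8, so f'(x) = 8 / (1-x)^9.
The expansion of 1/(1-x)^(r+1) has coefficient of x^n equal to C(n+r, r).
So the coefficient of x^29 in f'(x) is
8 * C(37, 8) = 8 * 38608020 = 308864160

308864160


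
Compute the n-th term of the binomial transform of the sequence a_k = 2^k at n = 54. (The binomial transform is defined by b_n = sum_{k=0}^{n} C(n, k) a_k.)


With a_k = 2^k, b_n = sum_{k=0}^{n} C(n, k) 2^k = (1 + 2)^n by the binomial theorem.
For n = 54: (1 + 2)^54 = 3^54 = 58149737003040059690390169.

58149737003040059690390169


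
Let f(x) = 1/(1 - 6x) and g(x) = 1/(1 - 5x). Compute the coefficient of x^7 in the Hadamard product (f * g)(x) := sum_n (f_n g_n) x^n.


f has coefficients f_k = 6^k and g has coefficients g_k = 5^k, so the Hadamard product has coefficient (f*g)_k = 6^k * 5^k = 30^k.
For k = 7: 30^7 = 21870000000.

21870000000


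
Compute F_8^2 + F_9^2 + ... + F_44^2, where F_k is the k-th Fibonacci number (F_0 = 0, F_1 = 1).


There is a standard identity sum_{k=0}^{N} F_k^2 = F_N * F_{N+1} (proved inductively from the telescoping relation F_k^2 = F_k F_{k+1} - F_{k-1} F_k). Then
sum_{k=8}^{44} F_k^2 = F_44 F_45 - F_7 F_8.
Computing: F_44 = 701408733, F_45 = 1134903170, F_7 = 13, F_8 = 21.
Sum = 701408733 * 1134903170 - 13 * 21 = 796030994547383337.

796030994547383337


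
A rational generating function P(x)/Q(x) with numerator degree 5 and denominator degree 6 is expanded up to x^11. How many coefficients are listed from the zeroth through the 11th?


Expanding up to x^11 gives the coefficients for x^0, x^1, ..., x^11.
That is 11 + 1 = 12 coefficients in total.

12


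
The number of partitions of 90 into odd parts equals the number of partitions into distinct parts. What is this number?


Computing partitions of 90 into odd parts (1, 3, 5, ...):
Using the generating function prod_{k>=0} 1/(1-x^(2k+1)),
the count is 189586

189586


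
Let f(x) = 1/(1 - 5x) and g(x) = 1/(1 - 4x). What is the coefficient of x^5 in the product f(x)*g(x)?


The coefficient of x^n in f*g is the Cauchy product: sum_{k=0}^{n} a^k * b^(n-k).
With a=5, b=4, n=5:
sum_{k=0}^{5} 5^k * 4^(5-k)
= 11529

11529


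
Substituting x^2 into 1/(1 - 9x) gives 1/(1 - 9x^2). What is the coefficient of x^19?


Since 1/(1 - 9x^2) only has even powers of x,
the coefficient of x^19 (odd) is 0.

0


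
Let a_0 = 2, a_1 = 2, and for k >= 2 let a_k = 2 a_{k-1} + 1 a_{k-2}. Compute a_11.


Iterating the recurrence forward:
a_0 = 2
a_1 = 2
a_2 = 2*2 + 1*2 = 6
a_3 = 2*6 + 1*2 = 14
a_4 = 2*14 + 1*6 = 34
a_5 = 2*34 + 1*14 = 82
a_6 = 2*82 + 1*34 = 198
a_7 = 2*198 + 1*82 = 478
a_8 = 2*478 + 1*198 = 1154
a_9 = 2*1154 + 1*478 = 2786
a_10 = 2*2786 + 1*1154 = 6726
a_11 = 2*6726 + 1*2786 = 16238
So a_11 = 16238.

16238


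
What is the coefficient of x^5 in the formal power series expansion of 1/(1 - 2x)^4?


The general identity 1/(1 - c x)^r = sum_{k>=0} c^k C(k + r - 1, r - 1) x^k follows by substituting y = c x into 1/(1 - y)^r = sum_{k>=0} C(k + r - 1, r - 1) y^k.
For c = 2, r = 4, k = 5:
2^5 * C(8, 3) = 32 * 56 = 1792.

1792


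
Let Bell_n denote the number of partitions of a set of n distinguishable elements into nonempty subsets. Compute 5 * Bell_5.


Bell_5 can be computed from the Bell triangle or from Dobinski's identity Bell_n = (1/e) * sum_{k>=0} k^n / k!.
Computing Bell_5 = 52.
Then 5 * 52 = 260.

260


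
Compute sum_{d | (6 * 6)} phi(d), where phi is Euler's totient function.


First, 6 * 6 = 36. One classical identity is sum_{d | n} phi(d) = n (each k in [1, n] has a unique gcd with n, and among the k's with gcd(k, n) = n/d there are phi(d) of them). So the sum equals 36. We also verify directly:
Divisors of 36: 1, 2, 3, 4, 6, 9, 12, 18, 36.
phi values: 1, 1, 2, 2, 2, 6, 4, 6, 12.
Sum = 36.

36
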